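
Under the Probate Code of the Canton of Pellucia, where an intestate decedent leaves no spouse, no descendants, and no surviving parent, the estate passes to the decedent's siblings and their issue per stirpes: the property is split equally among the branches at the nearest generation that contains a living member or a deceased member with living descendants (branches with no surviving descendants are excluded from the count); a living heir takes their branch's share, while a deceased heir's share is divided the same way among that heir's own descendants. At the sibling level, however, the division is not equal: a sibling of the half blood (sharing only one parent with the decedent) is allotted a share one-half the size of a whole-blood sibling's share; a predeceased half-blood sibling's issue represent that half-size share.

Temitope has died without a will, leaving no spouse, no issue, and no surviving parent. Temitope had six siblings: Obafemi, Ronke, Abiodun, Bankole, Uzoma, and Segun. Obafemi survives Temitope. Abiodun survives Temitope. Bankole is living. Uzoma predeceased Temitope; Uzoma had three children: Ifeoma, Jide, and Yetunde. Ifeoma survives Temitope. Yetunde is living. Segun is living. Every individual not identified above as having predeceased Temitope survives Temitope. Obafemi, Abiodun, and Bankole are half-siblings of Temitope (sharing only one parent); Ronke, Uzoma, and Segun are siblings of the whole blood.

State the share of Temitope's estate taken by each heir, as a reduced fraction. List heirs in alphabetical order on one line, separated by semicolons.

Abiodun 1/9; Bankole 1/9; Ifeoma 2/27; Jide 2/27; Obafemi 1/9; Ronke 2/9; Segun 2/9; Yetunde 2/27

No spouse, descendants, or parent survives, so the estate passes to Temitope's siblings per stirpes.
Half-blood siblings count for one-half the weight of whole-blood siblings at the initial division.
Dividing 1 in proportion to weights (total weight 9/2): Obafemi (weight 1/2) → 1/9; Ronke (weight 1) → 2/9; Abiodun (weight 1/2) → 1/9; Bankole (weight 1/2) → 1/9; Uzoma (weight 1) → 2/9; Segun (weight 1) → 2/9.
Obafemi is living and takes 1/9.
Ronke is living and takes 2/9.
Abiodun is living and takes 1/9.
Bankole is living and takes 1/9.
Uzoma predeceased; the 2/9 allotted to Uzoma's branch passes to Uzoma's issue by representation.
The 2/9 is divided into 3 equal shares of 2/27 among Ifeoma, Jide, Yetunde.
Ifeoma is living and takes 2/27.
Jide is living and takes 2/27.
Yetunde is living and takes 2/27.
Segun is living and takes 2/9.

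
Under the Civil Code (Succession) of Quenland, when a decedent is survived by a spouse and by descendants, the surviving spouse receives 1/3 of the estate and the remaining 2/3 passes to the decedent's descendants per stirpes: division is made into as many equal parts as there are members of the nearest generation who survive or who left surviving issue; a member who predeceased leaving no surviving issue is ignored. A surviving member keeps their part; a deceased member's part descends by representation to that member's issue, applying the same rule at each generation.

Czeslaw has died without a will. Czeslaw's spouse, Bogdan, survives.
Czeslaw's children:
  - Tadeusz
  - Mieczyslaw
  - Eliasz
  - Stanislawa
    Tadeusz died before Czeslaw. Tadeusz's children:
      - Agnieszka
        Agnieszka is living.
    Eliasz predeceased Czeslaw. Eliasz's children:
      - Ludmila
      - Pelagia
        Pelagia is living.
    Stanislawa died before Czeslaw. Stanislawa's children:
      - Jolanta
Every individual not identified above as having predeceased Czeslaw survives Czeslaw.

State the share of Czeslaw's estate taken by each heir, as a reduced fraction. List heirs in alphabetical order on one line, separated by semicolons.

Agnieszka 1/6; Bogdan 1/3; Jolanta 1/6; Ludmila 1/12; Mieczyslaw 1/6; Pelagia 1/12

Bogdan, as surviving spouse, takes 1/3.
The remaining 2/3 passes to Czeslaw's descendants per stirpes.
The 2/3 is divided into 4 equal shares of 1/6 among Tadeusz, Mieczyslaw, Eliasz, Stanislawa.
Tadeusz predeceased; the 1/6 allotted to Tadeusz's branch passes to Tadeusz's issue by representation.
Agnieszka is the sole taker at this level and receives the full 1/6.
Mieczyslaw is living and takes 1/6.
Eliasz predeceased; the 1/6 allotted to Eliasz's branch passes to Eliasz's issue by representation.
The 1/6 is divided into 2 equal shares of 1/12 among Ludmila, Pelagia.
Ludmila is living and takes 1/12.
Pelagia is living and takes 1/12.
Stanislawa predeceased; the 1/6 allotted to Stanislawa's branch passes to Stanislawa's issue by representation.
Jolanta is the sole taker at this level and receives the full 1/6.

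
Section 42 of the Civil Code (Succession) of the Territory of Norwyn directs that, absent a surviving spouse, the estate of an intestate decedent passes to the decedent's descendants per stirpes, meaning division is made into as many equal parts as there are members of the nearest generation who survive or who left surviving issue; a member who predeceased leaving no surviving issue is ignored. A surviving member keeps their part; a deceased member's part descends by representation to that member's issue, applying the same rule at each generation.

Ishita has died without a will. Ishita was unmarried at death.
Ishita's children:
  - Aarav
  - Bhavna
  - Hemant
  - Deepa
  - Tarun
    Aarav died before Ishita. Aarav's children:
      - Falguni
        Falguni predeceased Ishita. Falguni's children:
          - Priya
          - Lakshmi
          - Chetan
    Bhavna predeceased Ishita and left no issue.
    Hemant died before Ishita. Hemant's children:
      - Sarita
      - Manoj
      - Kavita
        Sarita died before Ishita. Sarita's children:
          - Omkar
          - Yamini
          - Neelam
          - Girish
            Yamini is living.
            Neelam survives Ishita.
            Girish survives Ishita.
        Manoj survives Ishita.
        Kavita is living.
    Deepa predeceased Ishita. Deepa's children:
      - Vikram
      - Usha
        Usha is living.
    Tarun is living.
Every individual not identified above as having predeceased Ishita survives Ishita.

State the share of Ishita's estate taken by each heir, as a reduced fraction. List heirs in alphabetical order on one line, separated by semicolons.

Chetan 1/12; Girish 1/48; Kavita 1/12; Lakshmi 1/12; Manoj 1/12; Neelam 1/48; Omkar 1/48; Priya 1/12; Tarun 1/4; Usha 1/8; Vikram 1/8; Yamini 1/48

There is no surviving spouse, so the entire estate passes to Ishita's descendants per stirpes.
Bhavna left no surviving issue, so that branch lapses and is disregarded.
The estate is divided into 4 equal shares of 1/4 among Aarav, Hemant, Deepa, Tarun.
Aarav predeceased; the 1/4 allotted to Aarav's branch passes to Aarav's issue by representation.
Falguni's line is the sole branch at this level, so the full 1/4 passes to Falguni's issue by representation.
The 1/4 is divided into 3 equal shares of 1/12 among Priya, Lakshmi, Chetan.
Priya is living and takes 1/12.
Lakshmi is living and takes 1/12.
Chetan is living and takes 1/12.
Hemant predeceased; the 1/4 allotted to Hemant's branch passes to Hemant's issue by representation.
The 1/4 is divided into 3 equal shares of 1/12 among Sarita, Manoj, Kavita.
Sarita predeceased; the 1/12 allotted to Sarita's branch passes to Sarita's issue by representation.
The 1/12 is divided into 4 equal shares of 1/48 among Omkar, Yamini, Neelam, Girish.
Omkar is living and takes 1/48.
Yamini is living and takes 1/48.
Neelam is living and takes 1/48.
Girish is living and takes 1/48.
Manoj is living and takes 1/12.
Kavita is living and takes 1/12.
Deepa predeceased; the 1/4 allotted to Deepa's branch passes to Deepa's issue by representation.
The 1/4 is divided into 2 equal shares of 1/8 among Vikram, Usha.
Vikram is living and takes 1/8.
Usha is living and takes 1/8.
Tarun is living and takes 1/4.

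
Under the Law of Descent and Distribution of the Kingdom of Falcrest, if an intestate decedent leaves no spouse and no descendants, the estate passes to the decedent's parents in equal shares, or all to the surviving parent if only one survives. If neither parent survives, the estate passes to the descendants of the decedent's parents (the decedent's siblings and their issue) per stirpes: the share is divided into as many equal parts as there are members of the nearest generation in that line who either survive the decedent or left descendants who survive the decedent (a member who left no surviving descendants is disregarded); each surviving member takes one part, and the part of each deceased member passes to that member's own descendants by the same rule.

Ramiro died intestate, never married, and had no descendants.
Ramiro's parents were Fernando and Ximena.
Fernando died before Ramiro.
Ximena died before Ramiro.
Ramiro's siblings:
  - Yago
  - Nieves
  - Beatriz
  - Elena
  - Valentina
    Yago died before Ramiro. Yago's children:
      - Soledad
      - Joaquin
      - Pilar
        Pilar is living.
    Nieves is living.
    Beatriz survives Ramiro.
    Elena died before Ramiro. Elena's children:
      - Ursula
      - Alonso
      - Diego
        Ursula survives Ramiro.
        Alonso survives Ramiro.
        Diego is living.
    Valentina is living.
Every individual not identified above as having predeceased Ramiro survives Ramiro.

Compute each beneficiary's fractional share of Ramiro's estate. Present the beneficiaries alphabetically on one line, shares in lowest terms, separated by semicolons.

Alonso 1/15; Beatriz 1/5; Diego 1/15; Joaquin 1/15; Nieves 1/5; Pilar 1/15; Soledad 1/15; Ursula 1/15; Valentina 1/5

Neither parent survives and there are no descendants, so the estate passes to Ramiro's siblings and their issue per stirpes.
The estate is divided into 5 equal shares of 1/5 among Yago, Nieves, Beatriz, Elena, Valentina.
Yago predeceased; the 1/5 allotted to Yago's branch passes to Yago's issue by representation.
The 1/5 is divided into 3 equal shares of 1/15 among Soledad, Joaquin, Pilar.
Soledad is living and takes 1/15.
Joaquin is living and takes 1/15.
Pilar is living and takes 1/15.
Nieves is living and takes 1/5.
Beatriz is living and takes 1/5.
Elena predeceased; the 1/5 allotted to Elena's branch passes to Elena's issue by representation.
The 1/5 is divided into 3 equal shares of 1/15 among Ursula, Alonso, Diego.
Ursula is living and takes 1/15.
Alonso is living and takes 1/15.
Diego is living and takes 1/15.
Valentina is living and takes 1/5.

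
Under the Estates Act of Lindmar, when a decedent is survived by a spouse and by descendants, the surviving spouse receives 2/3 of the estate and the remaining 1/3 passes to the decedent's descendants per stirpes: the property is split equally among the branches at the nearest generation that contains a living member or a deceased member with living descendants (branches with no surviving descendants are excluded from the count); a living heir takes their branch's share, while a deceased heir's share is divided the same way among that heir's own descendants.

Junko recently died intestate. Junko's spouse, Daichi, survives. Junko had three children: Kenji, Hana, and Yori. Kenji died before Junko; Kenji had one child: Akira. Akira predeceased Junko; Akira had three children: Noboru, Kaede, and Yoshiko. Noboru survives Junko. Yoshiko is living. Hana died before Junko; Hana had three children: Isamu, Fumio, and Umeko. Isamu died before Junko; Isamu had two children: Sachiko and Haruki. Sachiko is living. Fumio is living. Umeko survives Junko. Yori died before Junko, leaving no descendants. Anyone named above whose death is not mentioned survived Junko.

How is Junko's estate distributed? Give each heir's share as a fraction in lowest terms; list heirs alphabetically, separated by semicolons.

Daichi, as surviving spouse, takes 2/3.
The remaining 1/3 passes to Junko's descendants per stirpes.
Yori left no surviving issue, so that branch lapses and is disregarded.
The 1/3 is divided into 2 equal shares of 1/6 among Kenji, Hana.
Kenji predeceased; the 1/6 allotted to Kenji's branch passes to Kenji's issue by representation.
Akira's line is the sole branch at this level, so the full 1/6 passes to Akira's issue by representation.
The 1/6 is divided into 3 equal shares of 1/18 among Noboru, Kaede, Yoshiko.
Noboru is living and takes 1/18.
Kaede is living and takes 1/18.
Yoshiko is living and takes 1/18.
Hana predeceased; the 1/6 allotted to Hana's branch passes to Hana's issue by representation.
The 1/6 is divided into 3 equal shares of 1/18 among Isamu, Fumio, Umeko.
Isamu predeceased; the 1/18 allotted to Isamu's branch passes to Isamu's issue by representation.
The 1/18 is divided into 2 equal shares of 1/36 among Sachiko, Haruki.
Sachiko is living and takes 1/36.
Haruki is living and takes 1/36.
Fumio is living and takes 1/18.
Umeko is living and takes 1/18.

Daichi 2/3; Fumio 1/18; Haruki 1/36; Kaede 1/18; Noboru 1/18; Sachiko 1/36; Umeko 1/18; Yoshiko 1/18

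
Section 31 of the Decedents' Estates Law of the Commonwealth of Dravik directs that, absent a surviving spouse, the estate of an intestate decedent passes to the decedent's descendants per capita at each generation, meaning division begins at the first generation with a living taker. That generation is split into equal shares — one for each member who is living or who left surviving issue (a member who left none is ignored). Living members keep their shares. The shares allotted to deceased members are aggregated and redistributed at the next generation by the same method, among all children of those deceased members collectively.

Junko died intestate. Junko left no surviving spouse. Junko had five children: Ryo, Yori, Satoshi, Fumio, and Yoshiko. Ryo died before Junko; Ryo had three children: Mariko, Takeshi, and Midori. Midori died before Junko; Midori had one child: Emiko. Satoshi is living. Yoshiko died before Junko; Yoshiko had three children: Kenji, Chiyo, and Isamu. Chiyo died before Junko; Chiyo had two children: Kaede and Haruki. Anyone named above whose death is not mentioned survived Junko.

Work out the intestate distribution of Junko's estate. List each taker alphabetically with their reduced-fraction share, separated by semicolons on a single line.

There is no surviving spouse, so the entire estate passes to Junko's descendants per capita at each generation.
At generation 1 (Ryo, Yori, Satoshi, Fumio, Yoshiko) there are 5 shares of (1)/5 = 1/5 each.
Living: Yori, Satoshi, and Fumio — each takes 1/5.
Deceased: Ryo and Yoshiko. Their combined 2/5 is pooled and carried to generation 2.
At generation 2 (Mariko, Takeshi, Midori, Kenji, Chiyo, Isamu) there are 6 shares of (2/5)/6 = 1/15 each.
Living: Mariko, Takeshi, Kenji, and Isamu — each takes 1/15.
Deceased: Midori and Chiyo. Their combined 2/15 is pooled and carried to generation 3.
At generation 3 (Emiko, Kaede, Haruki) there are 3 shares of (2/15)/3 = 2/45 each.
Living: Emiko, Kaede, and Haruki — each takes 2/45.

Emiko 2/45; Fumio 1/5; Haruki 2/45; Isamu 1/15; Kaede 2/45; Kenji 1/15; Mariko 1/15; Satoshi 1/5; Takeshi 1/15; Yori 1/5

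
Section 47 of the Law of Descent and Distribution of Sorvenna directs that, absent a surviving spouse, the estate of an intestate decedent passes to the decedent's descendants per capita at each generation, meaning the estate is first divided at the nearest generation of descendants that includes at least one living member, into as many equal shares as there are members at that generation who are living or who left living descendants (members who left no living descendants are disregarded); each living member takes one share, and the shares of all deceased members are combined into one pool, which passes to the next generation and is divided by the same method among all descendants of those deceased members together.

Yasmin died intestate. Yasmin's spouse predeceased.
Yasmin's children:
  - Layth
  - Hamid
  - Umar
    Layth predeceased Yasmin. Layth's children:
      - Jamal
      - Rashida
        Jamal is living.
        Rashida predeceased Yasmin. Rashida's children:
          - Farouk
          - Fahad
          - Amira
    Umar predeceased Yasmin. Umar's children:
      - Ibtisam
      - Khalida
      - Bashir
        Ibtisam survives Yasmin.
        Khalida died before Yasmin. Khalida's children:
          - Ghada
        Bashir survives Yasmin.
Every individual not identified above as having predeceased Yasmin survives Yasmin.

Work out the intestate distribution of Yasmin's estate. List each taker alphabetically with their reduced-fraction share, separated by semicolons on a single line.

Amira 1/15; Bashir 2/15; Fahad 1/15; Farouk 1/15; Ghada 1/15; Hamid 1/3; Ibtisam 2/15; Jamal 2/15

There is no surviving spouse, so the entire estate passes to Yasmin's descendants per capita at each generation.
At generation 1 (Layth, Hamid, Umar) there are 3 shares of (1)/3 = 1/3 each.
Living: Hamid — each takes 1/3.
Deceased: Layth and Umar. Their combined 2/3 is pooled and carried to generation 2.
At generation 2 (Jamal, Rashida, Ibtisam, Khalida, Bashir) there are 5 shares of (2/3)/5 = 2/15 each.
Living: Jamal, Ibtisam, and Bashir — each takes 2/15.
Deceased: Rashida and Khalida. Their combined 4/15 is pooled and carried to generation 3.
At generation 3 (Farouk, Fahad, Amira, Ghada) there are 4 shares of (4/15)/4 = 1/15 each.
Living: Farouk, Fahad, Amira, and Ghada — each takes 1/15.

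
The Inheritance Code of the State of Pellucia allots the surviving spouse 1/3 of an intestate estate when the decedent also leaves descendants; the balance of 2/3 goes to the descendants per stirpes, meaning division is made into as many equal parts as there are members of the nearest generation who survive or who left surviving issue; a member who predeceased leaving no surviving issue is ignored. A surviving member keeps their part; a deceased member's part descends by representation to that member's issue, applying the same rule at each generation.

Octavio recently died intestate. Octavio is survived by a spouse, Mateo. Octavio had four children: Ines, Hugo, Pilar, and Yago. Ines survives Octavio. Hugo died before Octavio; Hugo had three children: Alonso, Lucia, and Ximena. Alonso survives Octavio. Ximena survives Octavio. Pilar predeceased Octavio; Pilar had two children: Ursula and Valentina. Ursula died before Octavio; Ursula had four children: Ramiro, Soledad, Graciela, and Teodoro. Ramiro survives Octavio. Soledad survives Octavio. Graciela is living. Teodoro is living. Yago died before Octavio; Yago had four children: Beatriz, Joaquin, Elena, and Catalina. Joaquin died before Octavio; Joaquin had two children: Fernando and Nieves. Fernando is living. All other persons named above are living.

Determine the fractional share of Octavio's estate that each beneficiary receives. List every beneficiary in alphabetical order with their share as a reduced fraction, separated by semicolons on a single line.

Alonso 1/18; Beatriz 1/24; Catalina 1/24; Elena 1/24; Fernando 1/48; Graciela 1/48; Ines 1/6; Lucia 1/18; Mateo 1/3; Nieves 1/48; Ramiro 1/48; Soledad 1/48; Teodoro 1/48; Valentina 1/12; Ximena 1/18

Mateo, as surviving spouse, takes 1/3.
The remaining 2/3 passes to Octavio's descendants per stirpes.
The 2/3 is divided into 4 equal shares of 1/6 among Ines, Hugo, Pilar, Yago.
Ines is living and takes 1/6.
Hugo predeceased; the 1/6 allotted to Hugo's branch passes to Hugo's issue by representation.
The 1/6 is divided into 3 equal shares of 1/18 among Alonso, Lucia, Ximena.
Alonso is living and takes 1/18.
Lucia is living and takes 1/18.
Ximena is living and takes 1/18.
Pilar predeceased; the 1/6 allotted to Pilar's branch passes to Pilar's issue by representation.
The 1/6 is divided into 2 equal shares of 1/12 among Ursula, Valentina.
Ursula predeceased; the 1/12 allotted to Ursula's branch passes to Ursula's issue by representation.
The 1/12 is divided into 4 equal shares of 1/48 among Ramiro, Soledad, Graciela, Teodoro.
Ramiro is living and takes 1/48.
Soledad is living and takes 1/48.
Graciela is living and takes 1/48.
Teodoro is living and takes 1/48.
Valentina is living and takes 1/12.
Yago predeceased; the 1/6 allotted to Yago's branch passes to Yago's issue by representation.
The 1/6 is divided into 4 equal shares of 1/24 among Beatriz, Joaquin, Elena, Catalina.
Beatriz is living and takes 1/24.
Joaquin predeceased; the 1/24 allotted to Joaquin's branch passes to Joaquin's issue by representation.
The 1/24 is divided into 2 equal shares of 1/48 among Fernando, Nieves.
Fernando is living and takes 1/48.
Nieves is living and takes 1/48.
Elena is living and takes 1/24.
Catalina is living and takes 1/24.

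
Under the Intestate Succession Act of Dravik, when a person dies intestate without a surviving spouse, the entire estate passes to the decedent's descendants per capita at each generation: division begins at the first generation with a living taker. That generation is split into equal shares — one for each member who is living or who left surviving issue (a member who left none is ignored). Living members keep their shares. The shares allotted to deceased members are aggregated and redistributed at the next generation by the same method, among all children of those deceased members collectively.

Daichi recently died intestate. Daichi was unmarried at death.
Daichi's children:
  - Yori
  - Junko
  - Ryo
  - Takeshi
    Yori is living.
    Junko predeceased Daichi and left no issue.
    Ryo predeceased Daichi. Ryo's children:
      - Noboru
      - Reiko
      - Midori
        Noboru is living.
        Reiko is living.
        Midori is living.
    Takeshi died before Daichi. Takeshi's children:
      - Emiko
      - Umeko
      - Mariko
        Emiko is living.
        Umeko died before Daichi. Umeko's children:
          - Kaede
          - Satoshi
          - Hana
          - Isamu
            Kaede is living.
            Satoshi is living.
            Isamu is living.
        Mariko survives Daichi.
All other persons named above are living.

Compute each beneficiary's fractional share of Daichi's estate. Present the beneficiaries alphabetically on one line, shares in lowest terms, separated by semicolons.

There is no surviving spouse, so the entire estate passes to Daichi's descendants per capita at each generation.
At generation 1 (Yori, Ryo, Takeshi) there are 3 shares of (1)/3 = 1/3 each.
Living: Yori — each takes 1/3.
Deceased: Ryo and Takeshi. Their combined 2/3 is pooled and carried to generation 2.
At generation 2 (Noboru, Reiko, Midori, Emiko, Umeko, Mariko) there are 6 shares of (2/3)/6 = 1/9 each.
Living: Noboru, Reiko, Midori, Emiko, and Mariko — each takes 1/9.
Deceased: Umeko. That 1/9 share is carried to generation 3.
At generation 3 (Kaede, Satoshi, Hana, Isamu) there are 4 shares of (1/9)/4 = 1/36 each.
Living: Kaede, Satoshi, Hana, and Isamu — each takes 1/36.

Emiko 1/9; Hana 1/36; Isamu 1/36; Kaede 1/36; Mariko 1/9; Midori 1/9; Noboru 1/9; Reiko 1/9; Satoshi 1/36; Yori 1/3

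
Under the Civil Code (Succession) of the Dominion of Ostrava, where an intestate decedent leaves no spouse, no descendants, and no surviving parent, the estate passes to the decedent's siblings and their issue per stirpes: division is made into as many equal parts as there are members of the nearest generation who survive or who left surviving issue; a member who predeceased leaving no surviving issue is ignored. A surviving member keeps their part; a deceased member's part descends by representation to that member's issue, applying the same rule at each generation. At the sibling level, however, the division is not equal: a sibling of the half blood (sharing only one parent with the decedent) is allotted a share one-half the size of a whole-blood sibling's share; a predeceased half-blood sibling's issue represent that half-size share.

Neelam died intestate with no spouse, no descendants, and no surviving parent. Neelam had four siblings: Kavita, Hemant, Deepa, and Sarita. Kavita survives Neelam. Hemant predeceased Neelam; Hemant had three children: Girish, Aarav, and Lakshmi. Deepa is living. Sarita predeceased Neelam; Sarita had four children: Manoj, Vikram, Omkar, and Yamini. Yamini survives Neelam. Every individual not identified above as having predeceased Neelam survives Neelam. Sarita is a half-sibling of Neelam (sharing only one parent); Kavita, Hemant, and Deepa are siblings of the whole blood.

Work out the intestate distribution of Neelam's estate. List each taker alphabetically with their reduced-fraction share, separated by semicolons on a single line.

No spouse, descendants, or parent survives, so the estate passes to Neelam's siblings per stirpes.
Half-blood siblings count for one-half the weight of whole-blood siblings at the initial division.
Dividing 1 in proportion to weights (total weight 7/2): Kavita (weight 1) → 2/7; Hemant (weight 1) → 2/7; Deepa (weight 1) → 2/7; Sarita (weight 1/2) → 1/7.
Kavita is living and takes 2/7.
Hemant predeceased; the 2/7 allotted to Hemant's branch passes to Hemant's issue by representation.
The 2/7 is divided into 3 equal shares of 2/21 among Girish, Aarav, Lakshmi.
Girish is living and takes 2/21.
Aarav is living and takes 2/21.
Lakshmi is living and takes 2/21.
Deepa is living and takes 2/7.
Sarita predeceased; the 1/7 allotted to Sarita's branch passes to Sarita's issue by representation.
The 1/7 is divided into 4 equal shares of 1/28 among Manoj, Vikram, Omkar, Yamini.
Manoj is living and takes 1/28.
Vikram is living and takes 1/28.
Omkar is living and takes 1/28.
Yamini is living and takes 1/28.

Aarav 2/21; Deepa 2/7; Girish 2/21; Kavita 2/7; Lakshmi 2/21; Manoj 1/28; Omkar 1/28; Vikram 1/28; Yamini 1/28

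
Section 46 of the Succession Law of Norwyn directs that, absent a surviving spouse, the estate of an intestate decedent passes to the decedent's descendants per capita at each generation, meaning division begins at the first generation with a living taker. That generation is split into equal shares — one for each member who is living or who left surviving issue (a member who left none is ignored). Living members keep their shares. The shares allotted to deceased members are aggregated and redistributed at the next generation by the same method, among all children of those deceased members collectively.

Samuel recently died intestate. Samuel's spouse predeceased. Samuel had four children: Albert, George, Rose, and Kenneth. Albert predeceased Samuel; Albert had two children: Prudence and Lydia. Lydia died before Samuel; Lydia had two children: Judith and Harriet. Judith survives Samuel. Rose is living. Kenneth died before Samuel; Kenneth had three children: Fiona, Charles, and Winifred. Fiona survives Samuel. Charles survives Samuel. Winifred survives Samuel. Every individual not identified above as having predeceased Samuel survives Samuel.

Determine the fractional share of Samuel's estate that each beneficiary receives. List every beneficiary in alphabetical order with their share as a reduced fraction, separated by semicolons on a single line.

There is no surviving spouse, so the entire estate passes to Samuel's descendants per capita at each generation.
At generation 1 (Albert, George, Rose, Kenneth) there are 4 shares of (1)/4 = 1/4 each.
Living: George and Rose — each takes 1/4.
Deceased: Albert and Kenneth. Their combined 1/2 is pooled and carried to generation 2.
At generation 2 (Prudence, Lydia, Fiona, Charles, Winifred) there are 5 shares of (1/2)/5 = 1/10 each.
Living: Prudence, Fiona, Charles, and Winifred — each takes 1/10.
Deceased: Lydia. That 1/10 share is carried to generation 3.
At generation 3 (Judith, Harriet) there are 2 shares of (1/10)/2 = 1/20 each.
Living: Judith and Harriet — each takes 1/20.

Charles 1/10; Fiona 1/10; George 1/4; Harriet 1/20; Judith 1/20; Prudence 1/10; Rose 1/4; Winifred 1/10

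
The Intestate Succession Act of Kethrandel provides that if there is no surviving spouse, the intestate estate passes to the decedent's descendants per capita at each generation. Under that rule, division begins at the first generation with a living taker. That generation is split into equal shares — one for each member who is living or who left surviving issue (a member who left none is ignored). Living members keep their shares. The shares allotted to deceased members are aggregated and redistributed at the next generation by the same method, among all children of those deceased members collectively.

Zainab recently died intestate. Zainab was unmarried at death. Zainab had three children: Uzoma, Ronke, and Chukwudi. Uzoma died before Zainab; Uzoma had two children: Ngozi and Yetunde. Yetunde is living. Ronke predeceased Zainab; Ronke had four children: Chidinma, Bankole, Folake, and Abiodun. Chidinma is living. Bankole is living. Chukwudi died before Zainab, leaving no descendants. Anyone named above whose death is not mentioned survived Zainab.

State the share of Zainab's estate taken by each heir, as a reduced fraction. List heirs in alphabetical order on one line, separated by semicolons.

Abiodun 1/6; Bankole 1/6; Chidinma 1/6; Folake 1/6; Ngozi 1/6; Yetunde 1/6

There is no surviving spouse, so the entire estate passes to Zainab's descendants per capita at each generation.
No one at generation 1 (Uzoma, Ronke) is living; moving to the next generation.
At generation 2 (Ngozi, Yetunde, Chidinma, Bankole, Folake, Abiodun) there are 6 shares of (1)/6 = 1/6 each.
Living: Ngozi, Yetunde, Chidinma, Bankole, Folake, and Abiodun — each takes 1/6.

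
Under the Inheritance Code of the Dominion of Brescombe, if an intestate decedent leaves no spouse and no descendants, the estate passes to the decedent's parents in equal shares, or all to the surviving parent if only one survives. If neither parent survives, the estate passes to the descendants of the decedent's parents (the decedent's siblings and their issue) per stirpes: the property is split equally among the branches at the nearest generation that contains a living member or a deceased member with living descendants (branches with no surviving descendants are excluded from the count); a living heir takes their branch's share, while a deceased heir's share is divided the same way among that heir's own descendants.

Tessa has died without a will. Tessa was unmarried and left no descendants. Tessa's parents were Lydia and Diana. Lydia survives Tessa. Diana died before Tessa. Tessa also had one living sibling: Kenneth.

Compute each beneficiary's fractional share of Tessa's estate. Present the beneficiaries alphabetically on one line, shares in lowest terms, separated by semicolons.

Lydia 1

Only one parent, Lydia, survives, so Lydia takes the entire estate. The siblings take nothing because a surviving parent has priority.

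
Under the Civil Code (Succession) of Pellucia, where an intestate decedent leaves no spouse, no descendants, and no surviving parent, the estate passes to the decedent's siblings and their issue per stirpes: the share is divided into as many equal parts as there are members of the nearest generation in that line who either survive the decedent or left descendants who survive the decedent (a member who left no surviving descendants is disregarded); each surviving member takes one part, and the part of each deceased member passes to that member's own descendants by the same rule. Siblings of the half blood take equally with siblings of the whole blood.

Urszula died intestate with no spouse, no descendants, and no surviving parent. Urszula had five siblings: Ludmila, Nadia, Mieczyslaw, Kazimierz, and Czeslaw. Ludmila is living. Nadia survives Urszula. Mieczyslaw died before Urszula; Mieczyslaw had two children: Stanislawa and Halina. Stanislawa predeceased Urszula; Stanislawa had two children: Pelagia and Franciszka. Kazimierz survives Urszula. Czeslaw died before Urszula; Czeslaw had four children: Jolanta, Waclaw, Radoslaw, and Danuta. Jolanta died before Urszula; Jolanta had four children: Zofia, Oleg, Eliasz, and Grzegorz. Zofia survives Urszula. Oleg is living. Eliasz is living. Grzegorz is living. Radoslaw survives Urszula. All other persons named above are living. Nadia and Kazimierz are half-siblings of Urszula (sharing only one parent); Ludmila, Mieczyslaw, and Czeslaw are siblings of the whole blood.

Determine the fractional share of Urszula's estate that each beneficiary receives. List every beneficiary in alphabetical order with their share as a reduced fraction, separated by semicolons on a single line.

No spouse, descendants, or parent survives, so the estate passes to Urszula's siblings per stirpes.
Half-blood and whole-blood siblings take equally under the stated rule.
The estate is divided into 5 equal shares of 1/5 among Ludmila, Nadia, Mieczyslaw, Kazimierz, Czeslaw.
Ludmila is living and takes 1/5.
Nadia is living and takes 1/5.
Mieczyslaw predeceased; the 1/5 allotted to Mieczyslaw's branch passes to Mieczyslaw's issue by representation.
The 1/5 is divided into 2 equal shares of 1/10 among Stanislawa, Halina.
Stanislawa predeceased; the 1/10 allotted to Stanislawa's branch passes to Stanislawa's issue by representation.
The 1/10 is divided into 2 equal shares of 1/20 among Pelagia, Franciszka.
Pelagia is living and takes 1/20.
Franciszka is living and takes 1/20.
Halina is living and takes 1/10.
Kazimierz is living and takes 1/5.
Czeslaw predeceased; the 1/5 allotted to Czeslaw's branch passes to Czeslaw's issue by representation.
The 1/5 is divided into 4 equal shares of 1/20 among Jolanta, Waclaw, Radoslaw, Danuta.
Jolanta predeceased; the 1/20 allotted to Jolanta's branch passes to Jolanta's issue by representation.
The 1/20 is divided into 4 equal shares of 1/80 among Zofia, Oleg, Eliasz, Grzegorz.
Zofia is living and takes 1/80.
Oleg is living and takes 1/80.
Eliasz is living and takes 1/80.
Grzegorz is living and takes 1/80.
Waclaw is living and takes 1/20.
Radoslaw is living and takes 1/20.
Danuta is living and takes 1/20.

Danuta 1/20; Eliasz 1/80; Franciszka 1/20; Grzegorz 1/80; Halina 1/10; Kazimierz 1/5; Ludmila 1/5; Nadia 1/5; Oleg 1/80; Pelagia 1/20; Radoslaw 1/20; Waclaw 1/20; Zofia 1/80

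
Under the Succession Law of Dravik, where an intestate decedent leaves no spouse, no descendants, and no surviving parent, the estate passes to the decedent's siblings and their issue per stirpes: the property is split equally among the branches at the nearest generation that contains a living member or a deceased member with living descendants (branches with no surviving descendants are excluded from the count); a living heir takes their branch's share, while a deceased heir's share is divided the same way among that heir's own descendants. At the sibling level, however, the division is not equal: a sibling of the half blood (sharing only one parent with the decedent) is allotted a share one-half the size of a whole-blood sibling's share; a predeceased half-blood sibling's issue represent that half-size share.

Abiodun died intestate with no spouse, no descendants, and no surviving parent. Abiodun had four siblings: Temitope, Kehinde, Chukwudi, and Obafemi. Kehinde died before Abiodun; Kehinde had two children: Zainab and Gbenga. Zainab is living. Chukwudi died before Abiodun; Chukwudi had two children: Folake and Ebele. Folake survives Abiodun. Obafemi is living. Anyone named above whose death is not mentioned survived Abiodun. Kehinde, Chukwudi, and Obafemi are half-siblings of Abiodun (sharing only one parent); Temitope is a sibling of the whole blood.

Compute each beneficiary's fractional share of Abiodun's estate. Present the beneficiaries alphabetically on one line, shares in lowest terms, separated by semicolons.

No spouse, descendants, or parent survives, so the estate passes to Abiodun's siblings per stirpes.
Half-blood siblings count for one-half the weight of whole-blood siblings at the initial division.
Dividing 1 in proportion to weights (total weight 5/2): Temitope (weight 1) → 2/5; Kehinde (weight 1/2) → 1/5; Chukwudi (weight 1/2) → 1/5; Obafemi (weight 1/2) → 1/5.
Temitope is living and takes 2/5.
Kehinde predeceased; the 1/5 allotted to Kehinde's branch passes to Kehinde's issue by representation.
The 1/5 is divided into 2 equal shares of 1/10 among Zainab, Gbenga.
Zainab is living and takes 1/10.
Gbenga is living and takes 1/10.
Chukwudi predeceased; the 1/5 allotted to Chukwudi's branch passes to Chukwudi's issue by representation.
The 1/5 is divided into 2 equal shares of 1/10 among Folake, Ebele.
Folake is living and takes 1/10.
Ebele is living and takes 1/10.
Obafemi is living and takes 1/5.

Ebele 1/10; Folake 1/10; Gbenga 1/10; Obafemi 1/5; Temitope 2/5; Zainab 1/10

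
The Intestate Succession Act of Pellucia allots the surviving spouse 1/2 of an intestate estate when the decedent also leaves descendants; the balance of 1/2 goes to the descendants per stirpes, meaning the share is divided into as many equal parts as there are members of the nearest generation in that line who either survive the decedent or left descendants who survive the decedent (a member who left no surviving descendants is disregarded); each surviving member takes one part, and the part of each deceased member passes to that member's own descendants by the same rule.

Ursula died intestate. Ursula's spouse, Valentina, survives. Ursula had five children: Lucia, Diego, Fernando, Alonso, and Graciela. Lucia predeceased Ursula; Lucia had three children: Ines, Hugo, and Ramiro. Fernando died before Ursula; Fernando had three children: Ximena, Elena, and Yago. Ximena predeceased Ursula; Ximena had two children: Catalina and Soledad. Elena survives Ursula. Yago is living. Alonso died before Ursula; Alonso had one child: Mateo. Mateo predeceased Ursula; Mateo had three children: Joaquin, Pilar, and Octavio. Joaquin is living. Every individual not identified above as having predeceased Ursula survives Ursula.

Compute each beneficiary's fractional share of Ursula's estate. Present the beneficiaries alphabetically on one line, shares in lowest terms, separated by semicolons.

Valentina, as surviving spouse, takes 1/2.
The remaining 1/2 passes to Ursula's descendants per stirpes.
The 1/2 is divided into 5 equal shares of 1/10 among Lucia, Diego, Fernando, Alonso, Graciela.
Lucia predeceased; the 1/10 allotted to Lucia's branch passes to Lucia's issue by representation.
The 1/10 is divided into 3 equal shares of 1/30 among Ines, Hugo, Ramiro.
Ines is living and takes 1/30.
Hugo is living and takes 1/30.
Ramiro is living and takes 1/30.
Diego is living and takes 1/10.
Fernando predeceased; the 1/10 allotted to Fernando's branch passes to Fernando's issue by representation.
The 1/10 is divided into 3 equal shares of 1/30 among Ximena, Elena, Yago.
Ximena predeceased; the 1/30 allotted to Ximena's branch passes to Ximena's issue by representation.
The 1/30 is divided into 2 equal shares of 1/60 among Catalina, Soledad.
Catalina is living and takes 1/60.
Soledad is living and takes 1/60.
Elena is living and takes 1/30.
Yago is living and takes 1/30.
Alonso predeceased; the 1/10 allotted to Alonso's branch passes to Alonso's issue by representation.
Mateo's line is the sole branch at this level, so the full 1/10 passes to Mateo's issue by representation.
The 1/10 is divided into 3 equal shares of 1/30 among Joaquin, Pilar, Octavio.
Joaquin is living and takes 1/30.
Pilar is living and takes 1/30.
Octavio is living and takes 1/30.
Graciela is living and takes 1/10.

Catalina 1/60; Diego 1/10; Elena 1/30; Graciela 1/10; Hugo 1/30; Ines 1/30; Joaquin 1/30; Octavio 1/30; Pilar 1/30; Ramiro 1/30; Soledad 1/60; Valentina 1/2; Yago 1/30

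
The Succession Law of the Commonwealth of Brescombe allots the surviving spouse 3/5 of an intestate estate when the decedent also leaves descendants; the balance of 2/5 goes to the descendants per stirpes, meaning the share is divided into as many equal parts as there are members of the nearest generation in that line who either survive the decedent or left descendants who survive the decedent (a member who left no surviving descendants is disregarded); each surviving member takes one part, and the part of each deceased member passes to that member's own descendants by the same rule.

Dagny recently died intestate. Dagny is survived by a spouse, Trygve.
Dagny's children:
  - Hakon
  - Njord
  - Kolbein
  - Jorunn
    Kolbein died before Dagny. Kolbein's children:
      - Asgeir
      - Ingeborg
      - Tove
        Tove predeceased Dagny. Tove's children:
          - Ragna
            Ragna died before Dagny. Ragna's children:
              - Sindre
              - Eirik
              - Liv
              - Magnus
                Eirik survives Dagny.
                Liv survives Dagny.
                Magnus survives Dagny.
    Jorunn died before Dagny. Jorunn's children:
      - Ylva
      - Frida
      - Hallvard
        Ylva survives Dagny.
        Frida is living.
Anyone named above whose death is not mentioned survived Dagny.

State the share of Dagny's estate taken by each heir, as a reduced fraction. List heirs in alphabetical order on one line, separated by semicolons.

Asgeir 1/30; Eirik 1/120; Frida 1/30; Hakon 1/10; Hallvard 1/30; Ingeborg 1/30; Liv 1/120; Magnus 1/120; Njord 1/10; Sindre 1/120; Trygve 3/5; Ylva 1/30

Trygve, as surviving spouse, takes 3/5.
The remaining 2/5 passes to Dagny's descendants per stirpes.
The 2/5 is divided into 4 equal shares of 1/10 among Hakon, Njord, Kolbein, Jorunn.
Hakon is living and takes 1/10.
Njord is living and takes 1/10.
Kolbein predeceased; the 1/10 allotted to Kolbein's branch passes to Kolbein's issue by representation.
The 1/10 is divided into 3 equal shares of 1/30 among Asgeir, Ingeborg, Tove.
Asgeir is living and takes 1/30.
Ingeborg is living and takes 1/30.
Tove predeceased; the 1/30 allotted to Tove's branch passes to Tove's issue by representation.
Ragna's line is the sole branch at this level, so the full 1/30 passes to Ragna's issue by representation.
The 1/30 is divided into 4 equal shares of 1/120 among Sindre, Eirik, Liv, Magnus.
Sindre is living and takes 1/120.
Eirik is living and takes 1/120.
Liv is living and takes 1/120.
Magnus is living and takes 1/120.
Jorunn predeceased; the 1/10 allotted to Jorunn's branch passes to Jorunn's issue by representation.
The 1/10 is divided into 3 equal shares of 1/30 among Ylva, Frida, Hallvard.
Ylva is living and takes 1/30.
Frida is living and takes 1/30.
Hallvard is living and takes 1/30.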